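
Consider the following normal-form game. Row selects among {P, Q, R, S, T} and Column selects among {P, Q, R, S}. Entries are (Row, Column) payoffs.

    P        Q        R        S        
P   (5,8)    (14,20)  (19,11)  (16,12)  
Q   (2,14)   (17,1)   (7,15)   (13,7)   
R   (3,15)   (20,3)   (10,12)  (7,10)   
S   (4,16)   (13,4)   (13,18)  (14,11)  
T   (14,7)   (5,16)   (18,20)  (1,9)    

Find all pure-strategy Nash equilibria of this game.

No pure-strategy Nash equilibrium

A profile is a Nash equilibrium when each player is best-responding to the other.
Row's best responses — vs P: T (payoff 14); vs Q: R (payoff 20); vs R: P (payoff 19); vs S: P (payoff 16).
Column's best responses — vs P: Q (payoff 20); vs Q: R (payoff 15); vs R: P (payoff 15); vs S: R (payoff 18); vs T: R (payoff 20).
No cell has both players best-responding. For instance, Row's best reply to R is P, but against P Column prefers Q over R.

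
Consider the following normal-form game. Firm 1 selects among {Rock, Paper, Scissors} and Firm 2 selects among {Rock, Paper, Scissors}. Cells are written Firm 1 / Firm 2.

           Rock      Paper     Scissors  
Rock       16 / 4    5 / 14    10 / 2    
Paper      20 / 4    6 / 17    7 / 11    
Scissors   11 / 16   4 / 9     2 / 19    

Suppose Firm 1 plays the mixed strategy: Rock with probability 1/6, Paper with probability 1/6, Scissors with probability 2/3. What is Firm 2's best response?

Scissors

Firm 2's best reply maximizes expected payoff against the mix.
Rock: (1/6)·4 + (1/6)·4 + (2/3)·16 = 12
Paper: (1/6)·14 + (1/6)·17 + (2/3)·9 = 67/6
Scissors: (1/6)·2 + (1/6)·11 + (2/3)·19 = 89/6
Highest expected payoff is 89/6, from Scissors.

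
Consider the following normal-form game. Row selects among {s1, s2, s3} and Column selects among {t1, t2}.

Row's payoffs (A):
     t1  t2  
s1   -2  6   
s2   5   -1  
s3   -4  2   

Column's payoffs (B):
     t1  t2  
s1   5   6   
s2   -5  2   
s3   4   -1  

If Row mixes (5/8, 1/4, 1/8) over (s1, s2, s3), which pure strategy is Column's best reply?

Column's best reply maximizes expected payoff against the mix.
t1: (5/8)·5 + (1/4)·(-5) + (1/8)·4 = 19/8
t2: (5/8)·6 + (1/4)·2 + (1/8)·(-1) = 33/8
Highest expected payoff is 33/8, from t2.

t2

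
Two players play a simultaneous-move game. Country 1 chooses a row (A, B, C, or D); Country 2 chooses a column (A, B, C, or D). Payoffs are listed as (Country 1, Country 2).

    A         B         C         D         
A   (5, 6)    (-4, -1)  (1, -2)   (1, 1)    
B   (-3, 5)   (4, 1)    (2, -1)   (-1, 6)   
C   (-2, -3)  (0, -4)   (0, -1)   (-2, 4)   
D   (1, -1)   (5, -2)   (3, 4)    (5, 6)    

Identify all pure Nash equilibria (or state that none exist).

(A, A) and (D, D)

Find each player's best response to every opponent strategy; NE are the intersections.
Country 1's best responses — vs A: A (payoff 5); vs B: D (payoff 5); vs C: D (payoff 3); vs D: D (payoff 5).
Country 2's best responses — vs A: A (payoff 6); vs B: D (payoff 6); vs C: D (payoff 4); vs D: D (payoff 6).
Mutual best responses occur at (A, A) and (D, D); at each, neither player gains by switching.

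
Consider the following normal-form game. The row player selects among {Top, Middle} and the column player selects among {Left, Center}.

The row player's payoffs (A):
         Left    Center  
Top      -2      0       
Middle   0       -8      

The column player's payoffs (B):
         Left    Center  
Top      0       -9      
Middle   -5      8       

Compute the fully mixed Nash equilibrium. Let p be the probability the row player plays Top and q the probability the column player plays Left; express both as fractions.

p = 13/22, q = 4/5

Each player's mixing probability is pinned down by making the *other* player indifferent.
The column player indifferent between Left and Center: p·0 + (1−p)·(-5) = p·(-9) + (1−p)·8 ⟹ (-5) + 5p = 8 + (-17)p ⟹ p = 13/22.
The row player indifferent between Top and Middle: q·(-2) + (1−q)·0 = q·0 + (1−q)·(-8) ⟹ 0 + (-2)q = (-8) + 8q ⟹ q = 4/5.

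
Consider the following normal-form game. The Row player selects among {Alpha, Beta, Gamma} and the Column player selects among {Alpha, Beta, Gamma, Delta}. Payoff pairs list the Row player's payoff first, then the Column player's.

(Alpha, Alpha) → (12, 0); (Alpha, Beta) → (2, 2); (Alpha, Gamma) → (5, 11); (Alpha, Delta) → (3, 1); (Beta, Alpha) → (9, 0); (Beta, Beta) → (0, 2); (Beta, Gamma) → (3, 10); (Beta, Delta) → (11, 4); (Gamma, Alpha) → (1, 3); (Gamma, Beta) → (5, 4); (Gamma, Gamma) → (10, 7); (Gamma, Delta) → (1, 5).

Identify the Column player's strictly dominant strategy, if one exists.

Gamma

A strategy is strictly dominant if it gives the Column player a strictly higher payoff than every other strategy, against every choice by the opponent.
Gamma strictly dominates: vs Alpha: 11 > each of {0, 2, 1}; vs Beta: 10 > each of {0, 2, 4}; vs Gamma: 7 > each of {3, 4, 5}.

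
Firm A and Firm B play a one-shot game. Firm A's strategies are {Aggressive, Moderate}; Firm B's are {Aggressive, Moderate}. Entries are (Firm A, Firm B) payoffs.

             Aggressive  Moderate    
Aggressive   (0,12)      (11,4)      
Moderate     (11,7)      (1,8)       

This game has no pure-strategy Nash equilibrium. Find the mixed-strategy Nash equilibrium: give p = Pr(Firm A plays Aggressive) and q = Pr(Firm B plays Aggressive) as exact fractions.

Each player's mixing probability is pinned down by making the *other* player indifferent.
Firm B indifferent between Aggressive and Moderate: p·12 + (1−p)·7 = p·4 + (1−p)·8 ⟹ 7 + 5p = 8 + (-4)p ⟹ p = 1/9.
Firm A indifferent between Aggressive and Moderate: q·0 + (1−q)·11 = q·11 + (1−q)·1 ⟹ 11 + (-11)q = 1 + 10q ⟹ q = 10/21.

p = 1/9, q = 10/21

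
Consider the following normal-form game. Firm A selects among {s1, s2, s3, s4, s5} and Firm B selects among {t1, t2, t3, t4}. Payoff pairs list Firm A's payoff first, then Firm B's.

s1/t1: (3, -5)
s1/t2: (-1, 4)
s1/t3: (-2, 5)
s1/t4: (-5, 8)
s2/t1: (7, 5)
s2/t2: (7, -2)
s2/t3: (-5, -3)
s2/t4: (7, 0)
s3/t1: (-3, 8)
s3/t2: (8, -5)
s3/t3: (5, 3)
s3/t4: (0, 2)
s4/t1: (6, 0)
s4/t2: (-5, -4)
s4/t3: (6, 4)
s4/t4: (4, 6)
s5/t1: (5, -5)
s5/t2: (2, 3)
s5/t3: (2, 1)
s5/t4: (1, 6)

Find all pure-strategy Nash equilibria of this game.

(s2, t1)

A profile is a Nash equilibrium when each player is best-responding to the other.
Firm A's best responses — vs t1: s2 (payoff 7); vs t2: s3 (payoff 8); vs t3: s4 (payoff 6); vs t4: s2 (payoff 7).
Firm B's best responses — vs s1: t4 (payoff 8); vs s2: t1 (payoff 5); vs s3: t1 (payoff 8); vs s4: t4 (payoff 6); vs s5: t4 (payoff 6).
The only mutual best response is (s2, t1); neither player gains by switching there.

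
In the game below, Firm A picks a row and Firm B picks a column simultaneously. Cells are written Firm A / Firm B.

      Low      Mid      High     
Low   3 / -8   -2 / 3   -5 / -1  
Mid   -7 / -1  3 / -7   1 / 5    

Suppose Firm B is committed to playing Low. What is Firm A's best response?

Low

With Firm B fixed at Low, Firm A's payoffs are: Low → 3, Mid → -7.
The maximum is 3, achieved by Low.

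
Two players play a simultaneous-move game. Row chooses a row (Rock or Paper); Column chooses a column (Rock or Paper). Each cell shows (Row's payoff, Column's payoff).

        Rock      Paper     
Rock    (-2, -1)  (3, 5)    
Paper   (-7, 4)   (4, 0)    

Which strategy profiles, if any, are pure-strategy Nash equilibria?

Check mutual best responses: a cell is a NE iff neither player can gain by unilaterally deviating.
Row's best responses — vs Rock: Rock (payoff -2); vs Paper: Paper (payoff 4).
Column's best responses — vs Rock: Paper (payoff 5); vs Paper: Rock (payoff 4).
No cell has both players best-responding. For instance, Row's best reply to Paper is Paper, but against Paper Column prefers Rock over Paper.

There is no pure-strategy Nash equilibrium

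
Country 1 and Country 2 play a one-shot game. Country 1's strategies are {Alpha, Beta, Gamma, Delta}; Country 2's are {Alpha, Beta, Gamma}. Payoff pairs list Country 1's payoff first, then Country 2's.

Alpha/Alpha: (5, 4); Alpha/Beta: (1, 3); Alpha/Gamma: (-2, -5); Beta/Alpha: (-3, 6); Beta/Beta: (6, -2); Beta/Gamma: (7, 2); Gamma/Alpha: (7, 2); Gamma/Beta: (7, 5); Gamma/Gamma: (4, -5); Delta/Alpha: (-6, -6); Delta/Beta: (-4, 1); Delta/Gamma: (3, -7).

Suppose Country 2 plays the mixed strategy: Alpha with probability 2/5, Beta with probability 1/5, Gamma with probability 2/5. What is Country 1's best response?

Compute Country 1's expected payoff from each pure strategy against the given mix.
Alpha: (2/5)·5 + (1/5)·1 + (2/5)·(-2) = 7/5
Beta: (2/5)·(-3) + (1/5)·6 + (2/5)·7 = 14/5
Gamma: (2/5)·7 + (1/5)·7 + (2/5)·4 = 29/5
Delta: (2/5)·(-6) + (1/5)·(-4) + (2/5)·3 = -2
Highest expected payoff is 29/5, from Gamma.

Gamma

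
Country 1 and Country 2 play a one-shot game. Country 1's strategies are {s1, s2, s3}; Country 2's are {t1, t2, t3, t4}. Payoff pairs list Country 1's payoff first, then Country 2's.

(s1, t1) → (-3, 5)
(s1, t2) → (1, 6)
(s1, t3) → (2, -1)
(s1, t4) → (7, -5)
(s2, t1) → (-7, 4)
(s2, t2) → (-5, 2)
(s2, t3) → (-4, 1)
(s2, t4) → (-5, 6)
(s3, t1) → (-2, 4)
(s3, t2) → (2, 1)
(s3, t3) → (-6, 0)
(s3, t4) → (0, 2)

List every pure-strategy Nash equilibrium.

(s3, t1)

Find each player's best response to every opponent strategy; NE are the intersections.
Country 1's best responses — vs t1: s3 (payoff -2); vs t2: s3 (payoff 2); vs t3: s1 (payoff 2); vs t4: s1 (payoff 7).
Country 2's best responses — vs s1: t2 (payoff 6); vs s2: t4 (payoff 6); vs s3: t1 (payoff 4).
The only mutual best response is (s3, t1); neither player gains by switching there.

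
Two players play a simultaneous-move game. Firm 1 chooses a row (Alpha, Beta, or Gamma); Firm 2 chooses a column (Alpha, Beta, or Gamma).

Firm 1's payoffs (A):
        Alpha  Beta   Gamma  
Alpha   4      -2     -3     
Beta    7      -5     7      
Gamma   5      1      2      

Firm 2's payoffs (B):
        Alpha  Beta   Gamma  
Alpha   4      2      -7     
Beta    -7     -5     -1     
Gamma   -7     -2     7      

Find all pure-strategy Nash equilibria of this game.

A profile is a Nash equilibrium when each player is best-responding to the other.
Firm 1's best responses — vs Alpha: Beta (payoff 7); vs Beta: Gamma (payoff 1); vs Gamma: Beta (payoff 7).
Firm 2's best responses — vs Alpha: Alpha (payoff 4); vs Beta: Gamma (payoff -1); vs Gamma: Gamma (payoff 7).
The only mutual best response is (Beta, Gamma); neither player gains by switching there.

(Beta, Gamma)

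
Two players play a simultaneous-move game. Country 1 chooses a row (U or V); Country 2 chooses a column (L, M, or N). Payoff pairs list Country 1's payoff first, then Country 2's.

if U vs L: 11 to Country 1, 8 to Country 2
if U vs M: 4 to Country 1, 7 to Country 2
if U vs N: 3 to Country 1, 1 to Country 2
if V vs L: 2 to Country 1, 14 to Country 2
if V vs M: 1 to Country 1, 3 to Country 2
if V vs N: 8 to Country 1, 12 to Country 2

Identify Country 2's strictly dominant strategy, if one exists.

A strategy is strictly dominant if it gives Country 2 a strictly higher payoff than every other strategy, against every choice by the opponent.
L strictly dominates: vs U: 8 > each of {7, 1}; vs V: 14 > each of {3, 12}.

L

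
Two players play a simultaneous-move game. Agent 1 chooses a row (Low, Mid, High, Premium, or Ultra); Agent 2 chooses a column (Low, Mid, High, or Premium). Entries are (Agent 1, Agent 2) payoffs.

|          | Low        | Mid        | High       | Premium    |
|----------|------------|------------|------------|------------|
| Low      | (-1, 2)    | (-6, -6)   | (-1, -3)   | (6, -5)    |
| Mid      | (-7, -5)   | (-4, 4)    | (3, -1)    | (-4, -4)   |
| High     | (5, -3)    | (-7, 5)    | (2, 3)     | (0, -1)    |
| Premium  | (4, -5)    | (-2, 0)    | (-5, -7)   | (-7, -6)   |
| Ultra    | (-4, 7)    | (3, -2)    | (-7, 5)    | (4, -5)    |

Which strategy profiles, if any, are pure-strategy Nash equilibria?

No pure-strategy Nash equilibrium

A profile is a Nash equilibrium when each player is best-responding to the other.
Agent 1's best responses — vs Low: High (payoff 5); vs Mid: Ultra (payoff 3); vs High: Mid (payoff 3); vs Premium: Low (payoff 6).
Agent 2's best responses — vs Low: Low (payoff 2); vs Mid: Mid (payoff 4); vs High: Mid (payoff 5); vs Premium: Mid (payoff 0); vs Ultra: Low (payoff 7).
No cell has both players best-responding. For instance, Agent 1's best reply to Premium is Low, but against Low Agent 2 prefers Low over Premium.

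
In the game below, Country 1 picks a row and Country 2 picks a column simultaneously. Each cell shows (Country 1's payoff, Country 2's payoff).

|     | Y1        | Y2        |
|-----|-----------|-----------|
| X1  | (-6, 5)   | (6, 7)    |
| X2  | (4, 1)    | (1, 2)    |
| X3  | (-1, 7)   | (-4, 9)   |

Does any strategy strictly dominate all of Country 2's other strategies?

A strategy is strictly dominant if it gives Country 2 a strictly higher payoff than every other strategy, against every choice by the opponent.
Y2 strictly dominates: vs X1: 7 > 5; vs X2: 2 > 1; vs X3: 9 > 7.

Y2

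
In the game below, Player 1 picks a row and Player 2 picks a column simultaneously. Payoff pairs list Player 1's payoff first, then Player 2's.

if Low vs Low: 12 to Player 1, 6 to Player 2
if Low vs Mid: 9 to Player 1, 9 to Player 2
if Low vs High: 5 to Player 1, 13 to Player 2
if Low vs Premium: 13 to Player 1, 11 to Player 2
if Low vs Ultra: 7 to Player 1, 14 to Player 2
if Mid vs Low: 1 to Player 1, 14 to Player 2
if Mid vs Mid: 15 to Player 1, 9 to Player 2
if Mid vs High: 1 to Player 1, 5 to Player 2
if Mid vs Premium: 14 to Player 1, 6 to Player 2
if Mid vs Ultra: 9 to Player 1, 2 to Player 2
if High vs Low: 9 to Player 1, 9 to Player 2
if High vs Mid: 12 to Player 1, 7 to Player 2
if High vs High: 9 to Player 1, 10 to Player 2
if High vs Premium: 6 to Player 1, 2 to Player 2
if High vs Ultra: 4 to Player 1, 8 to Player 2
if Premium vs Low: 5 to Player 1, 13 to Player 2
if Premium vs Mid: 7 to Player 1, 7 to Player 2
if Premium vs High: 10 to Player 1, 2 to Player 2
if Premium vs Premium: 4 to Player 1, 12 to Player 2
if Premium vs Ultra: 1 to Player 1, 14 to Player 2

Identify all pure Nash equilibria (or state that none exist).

Check mutual best responses: a cell is a NE iff neither player can gain by unilaterally deviating.
Player 1's best responses — vs Low: Low (payoff 12); vs Mid: Mid (payoff 15); vs High: Premium (payoff 10); vs Premium: Mid (payoff 14); vs Ultra: Mid (payoff 9).
Player 2's best responses — vs Low: Ultra (payoff 14); vs Mid: Low (payoff 14); vs High: High (payoff 10); vs Premium: Ultra (payoff 14).
No cell has both players best-responding. For instance, Player 1's best reply to Low is Low, but against Low Player 2 prefers Ultra over Low.

There is no pure-strategy Nash equilibrium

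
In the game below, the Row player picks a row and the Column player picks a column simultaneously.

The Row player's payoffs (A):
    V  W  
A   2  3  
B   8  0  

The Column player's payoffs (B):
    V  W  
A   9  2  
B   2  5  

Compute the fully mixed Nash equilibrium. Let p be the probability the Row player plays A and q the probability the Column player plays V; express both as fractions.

In a mixed NE each player is indifferent between their pure strategies, so the opponent's mix sets the indifference.
The Column player indifferent between V and W: p·9 + (1−p)·2 = p·2 + (1−p)·5 ⟹ 2 + 7p = 5 + (-3)p ⟹ p = 3/10.
The Row player indifferent between A and B: q·2 + (1−q)·3 = q·8 + (1−q)·0 ⟹ 3 + (-1)q = 0 + 8q ⟹ q = 1/3.

p = 3/10, q = 1/3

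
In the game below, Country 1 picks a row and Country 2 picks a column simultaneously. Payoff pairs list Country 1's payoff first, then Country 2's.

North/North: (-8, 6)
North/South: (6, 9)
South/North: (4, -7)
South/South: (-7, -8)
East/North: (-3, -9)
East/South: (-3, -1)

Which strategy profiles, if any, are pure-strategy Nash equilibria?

(North, South) and (South, North)

Find each player's best response to every opponent strategy; NE are the intersections.
Country 1's best responses — vs North: South (payoff 4); vs South: North (payoff 6).
Country 2's best responses — vs North: South (payoff 9); vs South: North (payoff -7); vs East: South (payoff -1).
Mutual best responses occur at (North, South) and (South, North); at each, neither player gains by switching.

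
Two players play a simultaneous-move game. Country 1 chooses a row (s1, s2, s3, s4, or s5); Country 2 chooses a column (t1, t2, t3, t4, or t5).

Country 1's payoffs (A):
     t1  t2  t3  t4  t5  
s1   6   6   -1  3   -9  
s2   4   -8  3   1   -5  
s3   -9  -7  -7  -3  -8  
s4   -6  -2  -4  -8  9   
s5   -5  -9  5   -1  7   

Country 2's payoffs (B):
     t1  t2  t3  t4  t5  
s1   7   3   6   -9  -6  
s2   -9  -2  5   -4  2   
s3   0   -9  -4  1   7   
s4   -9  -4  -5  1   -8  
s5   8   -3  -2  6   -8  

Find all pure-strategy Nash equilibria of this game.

Check mutual best responses: a cell is a NE iff neither player can gain by unilaterally deviating.
Country 1's best responses — vs t1: s1 (payoff 6); vs t2: s1 (payoff 6); vs t3: s5 (payoff 5); vs t4: s1 (payoff 3); vs t5: s4 (payoff 9).
Country 2's best responses — vs s1: t1 (payoff 7); vs s2: t3 (payoff 5); vs s3: t5 (payoff 7); vs s4: t4 (payoff 1); vs s5: t1 (payoff 8).
The only mutual best response is (s1, t1); neither player gains by switching there.

(s1, t1)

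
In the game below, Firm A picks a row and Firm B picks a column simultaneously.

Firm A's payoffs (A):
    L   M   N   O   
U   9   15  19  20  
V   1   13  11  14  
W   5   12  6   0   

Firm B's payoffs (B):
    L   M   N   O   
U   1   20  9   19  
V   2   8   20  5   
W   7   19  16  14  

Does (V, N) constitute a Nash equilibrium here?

No

Holding Firm B at N: Firm A gets 11 from V but could get 19 by switching to U. Firm A has a profitable deviation.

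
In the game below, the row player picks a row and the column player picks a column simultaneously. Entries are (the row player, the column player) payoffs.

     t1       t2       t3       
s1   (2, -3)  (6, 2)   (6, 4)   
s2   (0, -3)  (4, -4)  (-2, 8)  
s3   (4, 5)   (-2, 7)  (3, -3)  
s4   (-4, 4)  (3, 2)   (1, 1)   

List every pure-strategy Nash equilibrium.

(s1, t3)

Check mutual best responses: a cell is a NE iff neither player can gain by unilaterally deviating.
The row player's best responses — vs t1: s3 (payoff 4); vs t2: s1 (payoff 6); vs t3: s1 (payoff 6).
The column player's best responses — vs s1: t3 (payoff 4); vs s2: t3 (payoff 8); vs s3: t2 (payoff 7); vs s4: t1 (payoff 4).
The only mutual best response is (s1, t3); neither player gains by switching there.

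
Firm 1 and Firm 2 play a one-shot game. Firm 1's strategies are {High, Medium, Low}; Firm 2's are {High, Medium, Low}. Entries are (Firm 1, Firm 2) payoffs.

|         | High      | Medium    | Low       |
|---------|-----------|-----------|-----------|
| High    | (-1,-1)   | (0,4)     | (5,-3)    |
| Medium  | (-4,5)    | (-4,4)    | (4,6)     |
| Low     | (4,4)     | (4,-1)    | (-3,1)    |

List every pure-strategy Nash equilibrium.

(Low, High)

Check mutual best responses: a cell is a NE iff neither player can gain by unilaterally deviating.
Firm 1's best responses — vs High: Low (payoff 4); vs Medium: Low (payoff 4); vs Low: High (payoff 5).
Firm 2's best responses — vs High: Medium (payoff 4); vs Medium: Low (payoff 6); vs Low: High (payoff 4).
The only mutual best response is (Low, High); neither player gains by switching there.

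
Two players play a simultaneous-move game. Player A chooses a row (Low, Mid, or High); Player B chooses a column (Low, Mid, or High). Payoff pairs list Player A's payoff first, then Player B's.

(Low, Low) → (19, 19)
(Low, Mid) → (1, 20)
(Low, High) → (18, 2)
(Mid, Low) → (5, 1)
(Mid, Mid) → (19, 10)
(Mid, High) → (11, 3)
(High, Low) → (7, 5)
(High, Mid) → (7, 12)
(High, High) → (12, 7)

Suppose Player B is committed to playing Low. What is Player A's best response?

With Player B fixed at Low, Player A's payoffs are: Low → 19, Mid → 5, High → 7.
The maximum is 19, achieved by Low.

Low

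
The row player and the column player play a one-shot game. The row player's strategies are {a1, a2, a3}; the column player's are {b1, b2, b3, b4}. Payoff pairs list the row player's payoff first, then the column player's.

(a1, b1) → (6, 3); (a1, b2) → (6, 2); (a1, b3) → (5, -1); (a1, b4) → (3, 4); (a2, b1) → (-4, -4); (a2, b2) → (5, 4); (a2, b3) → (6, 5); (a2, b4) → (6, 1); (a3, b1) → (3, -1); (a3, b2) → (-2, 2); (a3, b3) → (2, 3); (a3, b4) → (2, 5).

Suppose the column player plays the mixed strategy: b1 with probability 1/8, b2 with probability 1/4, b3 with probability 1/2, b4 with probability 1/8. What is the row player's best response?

Compute the row player's expected payoff from each pure strategy against the given mix.
a1: (1/8)·6 + (1/4)·6 + (1/2)·5 + (1/8)·3 = 41/8
a2: (1/8)·(-4) + (1/4)·5 + (1/2)·6 + (1/8)·6 = 9/2
a3: (1/8)·3 + (1/4)·(-2) + (1/2)·2 + (1/8)·2 = 9/8
Highest expected payoff is 41/8, from a1.

a1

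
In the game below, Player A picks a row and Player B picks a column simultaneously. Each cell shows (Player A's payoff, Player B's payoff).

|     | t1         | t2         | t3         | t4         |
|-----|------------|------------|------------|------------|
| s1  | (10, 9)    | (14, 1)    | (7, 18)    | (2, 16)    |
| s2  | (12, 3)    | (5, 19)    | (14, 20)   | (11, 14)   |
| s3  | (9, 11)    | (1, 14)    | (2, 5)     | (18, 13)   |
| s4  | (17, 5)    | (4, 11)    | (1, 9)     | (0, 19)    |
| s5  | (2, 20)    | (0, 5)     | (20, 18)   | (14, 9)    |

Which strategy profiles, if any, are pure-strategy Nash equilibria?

None

Find each player's best response to every opponent strategy; NE are the intersections.
Player A's best responses — vs t1: s4 (payoff 17); vs t2: s1 (payoff 14); vs t3: s5 (payoff 20); vs t4: s3 (payoff 18).
Player B's best responses — vs s1: t3 (payoff 18); vs s2: t3 (payoff 20); vs s3: t2 (payoff 14); vs s4: t4 (payoff 19); vs s5: t1 (payoff 20).
No cell has both players best-responding. For instance, Player A's best reply to t1 is s4, but against s4 Player B prefers t4 over t1.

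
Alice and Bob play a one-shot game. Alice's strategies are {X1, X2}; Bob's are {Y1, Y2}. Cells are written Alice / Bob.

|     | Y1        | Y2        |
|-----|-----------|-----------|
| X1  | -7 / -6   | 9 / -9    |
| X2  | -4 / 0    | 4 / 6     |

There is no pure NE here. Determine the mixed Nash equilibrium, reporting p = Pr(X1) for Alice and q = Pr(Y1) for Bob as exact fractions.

p = 2/3, q = 5/8

In a mixed NE each player is indifferent between their pure strategies, so the opponent's mix sets the indifference.
Bob indifferent between Y1 and Y2: p·(-6) + (1−p)·0 = p·(-9) + (1−p)·6 ⟹ 0 + (-6)p = 6 + (-15)p ⟹ p = 2/3.
Alice indifferent between X1 and X2: q·(-7) + (1−q)·9 = q·(-4) + (1−q)·4 ⟹ 9 + (-16)q = 4 + (-8)q ⟹ q = 5/8.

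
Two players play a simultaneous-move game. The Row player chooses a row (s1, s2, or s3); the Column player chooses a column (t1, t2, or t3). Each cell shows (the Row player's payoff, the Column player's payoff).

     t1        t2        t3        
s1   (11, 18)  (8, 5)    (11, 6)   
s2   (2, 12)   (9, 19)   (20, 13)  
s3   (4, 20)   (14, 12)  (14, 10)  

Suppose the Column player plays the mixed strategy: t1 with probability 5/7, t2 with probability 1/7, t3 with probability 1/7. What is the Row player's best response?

Compute the Row player's expected payoff from each pure strategy against the given mix.
s1: (5/7)·11 + (1/7)·8 + (1/7)·11 = 74/7
s2: (5/7)·2 + (1/7)·9 + (1/7)·20 = 39/7
s3: (5/7)·4 + (1/7)·14 + (1/7)·14 = 48/7
Highest expected payoff is 74/7, from s1.

s1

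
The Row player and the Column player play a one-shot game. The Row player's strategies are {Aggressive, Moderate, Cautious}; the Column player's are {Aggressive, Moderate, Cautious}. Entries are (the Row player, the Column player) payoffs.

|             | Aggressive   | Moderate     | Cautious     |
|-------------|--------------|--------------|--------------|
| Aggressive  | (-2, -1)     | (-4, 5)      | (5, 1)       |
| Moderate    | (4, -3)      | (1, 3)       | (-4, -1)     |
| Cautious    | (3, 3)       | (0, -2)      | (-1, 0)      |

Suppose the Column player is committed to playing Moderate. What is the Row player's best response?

With the Column player fixed at Moderate, the Row player's payoffs are: Aggressive → -4, Moderate → 1, Cautious → 0.
The maximum is 1, achieved by Moderate.

Moderate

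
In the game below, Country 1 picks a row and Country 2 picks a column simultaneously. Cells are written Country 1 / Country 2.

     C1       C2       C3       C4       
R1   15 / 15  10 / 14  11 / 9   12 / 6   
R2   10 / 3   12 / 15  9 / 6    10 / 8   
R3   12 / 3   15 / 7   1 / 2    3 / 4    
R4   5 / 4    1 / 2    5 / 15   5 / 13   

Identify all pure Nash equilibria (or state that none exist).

(R1, C1) and (R3, C2)

Find each player's best response to every opponent strategy; NE are the intersections.
Country 1's best responses — vs C1: R1 (payoff 15); vs C2: R3 (payoff 15); vs C3: R1 (payoff 11); vs C4: R1 (payoff 12).
Country 2's best responses — vs R1: C1 (payoff 15); vs R2: C2 (payoff 15); vs R3: C2 (payoff 7); vs R4: C3 (payoff 15).
Mutual best responses occur at (R1, C1) and (R3, C2); at each, neither player gains by switching.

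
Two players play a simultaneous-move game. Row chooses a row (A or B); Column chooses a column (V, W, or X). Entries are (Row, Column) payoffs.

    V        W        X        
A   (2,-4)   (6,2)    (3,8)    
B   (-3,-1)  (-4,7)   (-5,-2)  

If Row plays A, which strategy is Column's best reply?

With Row fixed at A, Column's payoffs are: V → -4, W → 2, X → 8.
The maximum is 8, achieved by X.

X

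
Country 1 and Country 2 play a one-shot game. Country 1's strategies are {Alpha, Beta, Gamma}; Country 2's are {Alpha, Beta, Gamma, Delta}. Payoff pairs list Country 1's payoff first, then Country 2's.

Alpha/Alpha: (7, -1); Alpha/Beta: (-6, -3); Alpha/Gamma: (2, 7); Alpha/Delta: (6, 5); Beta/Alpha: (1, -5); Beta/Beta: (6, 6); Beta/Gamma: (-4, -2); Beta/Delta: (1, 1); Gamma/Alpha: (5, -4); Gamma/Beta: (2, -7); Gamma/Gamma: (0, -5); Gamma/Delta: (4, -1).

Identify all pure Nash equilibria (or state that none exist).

Find each player's best response to every opponent strategy; NE are the intersections.
Country 1's best responses — vs Alpha: Alpha (payoff 7); vs Beta: Beta (payoff 6); vs Gamma: Alpha (payoff 2); vs Delta: Alpha (payoff 6).
Country 2's best responses — vs Alpha: Gamma (payoff 7); vs Beta: Beta (payoff 6); vs Gamma: Delta (payoff -1).
Mutual best responses occur at (Alpha, Gamma) and (Beta, Beta); at each, neither player gains by switching.

(Alpha, Gamma) and (Beta, Beta)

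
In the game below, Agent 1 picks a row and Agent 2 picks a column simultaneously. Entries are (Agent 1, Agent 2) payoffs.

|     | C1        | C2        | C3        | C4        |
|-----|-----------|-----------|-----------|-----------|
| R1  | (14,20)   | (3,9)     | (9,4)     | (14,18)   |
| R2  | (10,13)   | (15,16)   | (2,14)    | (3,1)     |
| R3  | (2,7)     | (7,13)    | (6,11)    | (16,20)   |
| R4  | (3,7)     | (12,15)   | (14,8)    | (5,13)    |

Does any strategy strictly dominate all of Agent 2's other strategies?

No strictly dominant strategy

A strategy is strictly dominant if it gives Agent 2 a strictly higher payoff than every other strategy, against every choice by the opponent.
C1 is not dominant: against R2, C2 gives 16 > 13.
C2 is not dominant: against R1, C1 gives 20 > 9.
C3 is not dominant: against R1, C1 gives 20 > 4.
C4 is not dominant: against R1, C1 gives 20 > 18.
No single strategy is best against every opponent action.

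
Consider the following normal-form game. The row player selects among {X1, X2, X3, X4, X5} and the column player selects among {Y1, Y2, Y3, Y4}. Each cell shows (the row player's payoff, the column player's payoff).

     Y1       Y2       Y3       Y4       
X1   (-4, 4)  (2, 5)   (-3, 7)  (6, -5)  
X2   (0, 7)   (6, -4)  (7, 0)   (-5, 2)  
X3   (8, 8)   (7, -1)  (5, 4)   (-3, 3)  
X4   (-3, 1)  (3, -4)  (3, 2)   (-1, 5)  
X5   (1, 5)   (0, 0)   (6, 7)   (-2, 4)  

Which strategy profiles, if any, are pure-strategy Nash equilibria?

A profile is a Nash equilibrium when each player is best-responding to the other.
The row player's best responses — vs Y1: X3 (payoff 8); vs Y2: X3 (payoff 7); vs Y3: X2 (payoff 7); vs Y4: X1 (payoff 6).
The column player's best responses — vs X1: Y3 (payoff 7); vs X2: Y1 (payoff 7); vs X3: Y1 (payoff 8); vs X4: Y4 (payoff 5); vs X5: Y3 (payoff 7).
The only mutual best response is (X3, Y1); neither player gains by switching there.

(X3, Y1)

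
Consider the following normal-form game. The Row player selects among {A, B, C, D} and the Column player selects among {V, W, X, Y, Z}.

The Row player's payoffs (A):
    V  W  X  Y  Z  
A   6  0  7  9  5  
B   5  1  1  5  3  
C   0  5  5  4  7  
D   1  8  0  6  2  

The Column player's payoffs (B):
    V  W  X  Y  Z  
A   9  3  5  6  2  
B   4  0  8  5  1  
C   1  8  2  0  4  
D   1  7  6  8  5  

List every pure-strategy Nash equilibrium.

(A, V)

Find each player's best response to every opponent strategy; NE are the intersections.
The Row player's best responses — vs V: A (payoff 6); vs W: D (payoff 8); vs X: A (payoff 7); vs Y: A (payoff 9); vs Z: C (payoff 7).
The Column player's best responses — vs A: V (payoff 9); vs B: X (payoff 8); vs C: W (payoff 8); vs D: Y (payoff 8).
The only mutual best response is (A, V); neither player gains by switching there.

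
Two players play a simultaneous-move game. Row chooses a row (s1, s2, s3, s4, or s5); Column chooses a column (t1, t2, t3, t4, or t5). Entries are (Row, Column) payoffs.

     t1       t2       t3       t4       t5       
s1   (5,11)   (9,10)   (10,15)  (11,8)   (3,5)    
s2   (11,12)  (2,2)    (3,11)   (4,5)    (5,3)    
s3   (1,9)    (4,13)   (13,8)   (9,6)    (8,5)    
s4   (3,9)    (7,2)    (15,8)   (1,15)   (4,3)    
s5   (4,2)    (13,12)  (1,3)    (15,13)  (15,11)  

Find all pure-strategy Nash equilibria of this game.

Check mutual best responses: a cell is a NE iff neither player can gain by unilaterally deviating.
Row's best responses — vs t1: s2 (payoff 11); vs t2: s5 (payoff 13); vs t3: s4 (payoff 15); vs t4: s5 (payoff 15); vs t5: s5 (payoff 15).
Column's best responses — vs s1: t3 (payoff 15); vs s2: t1 (payoff 12); vs s3: t2 (payoff 13); vs s4: t4 (payoff 15); vs s5: t4 (payoff 13).
Mutual best responses occur at (s2, t1) and (s5, t4); at each, neither player gains by switching.

(s2, t1) and (s5, t4)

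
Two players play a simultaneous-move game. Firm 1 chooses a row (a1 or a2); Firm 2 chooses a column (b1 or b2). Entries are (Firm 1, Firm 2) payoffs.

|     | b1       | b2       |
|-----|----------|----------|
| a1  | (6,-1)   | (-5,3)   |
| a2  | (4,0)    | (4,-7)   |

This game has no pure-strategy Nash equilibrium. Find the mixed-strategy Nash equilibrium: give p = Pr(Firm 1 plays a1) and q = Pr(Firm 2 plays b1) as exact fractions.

Each player's mixing probability is pinned down by making the *other* player indifferent.
Firm 2 indifferent between b1 and b2: p·(-1) + (1−p)·0 = p·3 + (1−p)·(-7) ⟹ 0 + (-1)p = (-7) + 10p ⟹ p = 7/11.
Firm 1 indifferent between a1 and a2: q·6 + (1−q)·(-5) = q·4 + (1−q)·4 ⟹ (-5) + 11q = 4 + 0q ⟹ q = 9/11.

p = 7/11, q = 9/11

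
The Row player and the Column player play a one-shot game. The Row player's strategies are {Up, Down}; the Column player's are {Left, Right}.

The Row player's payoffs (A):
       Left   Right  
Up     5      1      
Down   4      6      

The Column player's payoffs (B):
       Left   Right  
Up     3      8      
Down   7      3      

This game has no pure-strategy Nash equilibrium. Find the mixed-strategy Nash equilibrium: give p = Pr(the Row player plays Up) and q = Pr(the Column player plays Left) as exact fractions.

Each player's mixing probability is pinned down by making the *other* player indifferent.
The Column player indifferent between Left and Right: p·3 + (1−p)·7 = p·8 + (1−p)·3 ⟹ 7 + (-4)p = 3 + 5p ⟹ p = 4/9.
The Row player indifferent between Up and Down: q·5 + (1−q)·1 = q·4 + (1−q)·6 ⟹ 1 + 4q = 6 + (-2)q ⟹ q = 5/6.

p = 4/9, q = 5/6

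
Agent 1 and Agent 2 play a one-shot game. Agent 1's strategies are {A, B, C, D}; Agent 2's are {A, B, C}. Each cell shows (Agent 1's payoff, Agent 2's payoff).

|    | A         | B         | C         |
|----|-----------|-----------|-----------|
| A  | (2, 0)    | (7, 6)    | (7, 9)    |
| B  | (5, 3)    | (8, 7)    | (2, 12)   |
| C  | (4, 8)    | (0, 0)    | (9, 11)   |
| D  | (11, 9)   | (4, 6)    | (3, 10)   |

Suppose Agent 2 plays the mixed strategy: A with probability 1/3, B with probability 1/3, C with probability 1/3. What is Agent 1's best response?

D

Compute Agent 1's expected payoff from each pure strategy against the given mix.
A: (1/3)·2 + (1/3)·7 + (1/3)·7 = 16/3
B: (1/3)·5 + (1/3)·8 + (1/3)·2 = 5
C: (1/3)·4 + (1/3)·0 + (1/3)·9 = 13/3
D: (1/3)·11 + (1/3)·4 + (1/3)·3 = 6
Highest expected payoff is 6, from D.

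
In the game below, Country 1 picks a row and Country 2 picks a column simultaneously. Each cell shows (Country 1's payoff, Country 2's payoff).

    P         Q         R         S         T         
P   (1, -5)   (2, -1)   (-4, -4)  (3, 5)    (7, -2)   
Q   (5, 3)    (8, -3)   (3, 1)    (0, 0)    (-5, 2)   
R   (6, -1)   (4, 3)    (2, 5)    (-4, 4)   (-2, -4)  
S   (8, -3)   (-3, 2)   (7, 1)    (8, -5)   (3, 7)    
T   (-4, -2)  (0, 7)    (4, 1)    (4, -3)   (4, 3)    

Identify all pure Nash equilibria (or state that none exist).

Check mutual best responses: a cell is a NE iff neither player can gain by unilaterally deviating.
Country 1's best responses — vs P: S (payoff 8); vs Q: Q (payoff 8); vs R: S (payoff 7); vs S: S (payoff 8); vs T: P (payoff 7).
Country 2's best responses — vs P: S (payoff 5); vs Q: P (payoff 3); vs R: R (payoff 5); vs S: T (payoff 7); vs T: Q (payoff 7).
No cell has both players best-responding. For instance, Country 1's best reply to T is P, but against P Country 2 prefers S over T.

There is no pure-strategy Nash equilibrium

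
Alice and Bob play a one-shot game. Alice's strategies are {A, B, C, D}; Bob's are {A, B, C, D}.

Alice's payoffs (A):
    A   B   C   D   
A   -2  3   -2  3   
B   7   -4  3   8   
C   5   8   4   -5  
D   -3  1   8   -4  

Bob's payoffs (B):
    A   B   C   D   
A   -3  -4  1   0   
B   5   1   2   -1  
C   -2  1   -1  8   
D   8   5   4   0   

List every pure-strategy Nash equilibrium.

(B, A)

Find each player's best response to every opponent strategy; NE are the intersections.
Alice's best responses — vs A: B (payoff 7); vs B: C (payoff 8); vs C: D (payoff 8); vs D: B (payoff 8).
Bob's best responses — vs A: C (payoff 1); vs B: A (payoff 5); vs C: D (payoff 8); vs D: A (payoff 8).
The only mutual best response is (B, A); neither player gains by switching there.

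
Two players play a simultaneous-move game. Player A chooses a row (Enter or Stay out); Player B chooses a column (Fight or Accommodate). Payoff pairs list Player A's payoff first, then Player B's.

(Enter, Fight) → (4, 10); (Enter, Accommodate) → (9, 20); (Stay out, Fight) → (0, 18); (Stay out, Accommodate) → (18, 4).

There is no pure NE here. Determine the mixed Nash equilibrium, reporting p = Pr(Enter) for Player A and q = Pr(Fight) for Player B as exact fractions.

p = 7/12, q = 9/13

In a mixed NE each player is indifferent between their pure strategies, so the opponent's mix sets the indifference.
Player B indifferent between Fight and Accommodate: p·10 + (1−p)·18 = p·20 + (1−p)·4 ⟹ 18 + (-8)p = 4 + 16p ⟹ p = 7/12.
Player A indifferent between Enter and Stay out: q·4 + (1−q)·9 = q·0 + (1−q)·18 ⟹ 9 + (-5)q = 18 + (-18)q ⟹ q = 9/13.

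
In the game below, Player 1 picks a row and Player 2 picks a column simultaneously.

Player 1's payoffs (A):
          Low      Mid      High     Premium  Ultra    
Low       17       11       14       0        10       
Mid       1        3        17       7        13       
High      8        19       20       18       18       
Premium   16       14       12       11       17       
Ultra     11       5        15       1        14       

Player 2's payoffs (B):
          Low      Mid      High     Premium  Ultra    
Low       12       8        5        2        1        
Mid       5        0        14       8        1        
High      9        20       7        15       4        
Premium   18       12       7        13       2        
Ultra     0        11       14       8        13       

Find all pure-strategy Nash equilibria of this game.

A profile is a Nash equilibrium when each player is best-responding to the other.
Player 1's best responses — vs Low: Low (payoff 17); vs Mid: High (payoff 19); vs High: High (payoff 20); vs Premium: High (payoff 18); vs Ultra: High (payoff 18).
Player 2's best responses — vs Low: Low (payoff 12); vs Mid: High (payoff 14); vs High: Mid (payoff 20); vs Premium: Low (payoff 18); vs Ultra: High (payoff 14).
Mutual best responses occur at (Low, Low) and (High, Mid); at each, neither player gains by switching.

(Low, Low) and (High, Mid)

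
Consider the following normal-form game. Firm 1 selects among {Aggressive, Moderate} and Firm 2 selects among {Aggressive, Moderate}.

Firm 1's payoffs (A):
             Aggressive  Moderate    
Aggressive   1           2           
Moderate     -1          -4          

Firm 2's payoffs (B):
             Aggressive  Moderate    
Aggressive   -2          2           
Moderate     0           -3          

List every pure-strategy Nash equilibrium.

A profile is a Nash equilibrium when each player is best-responding to the other.
Firm 1's best responses — vs Aggressive: Aggressive (payoff 1); vs Moderate: Aggressive (payoff 2).
Firm 2's best responses — vs Aggressive: Moderate (payoff 2); vs Moderate: Aggressive (payoff 0).
The only mutual best response is (Aggressive, Moderate); neither player gains by switching there.

(Aggressive, Moderate)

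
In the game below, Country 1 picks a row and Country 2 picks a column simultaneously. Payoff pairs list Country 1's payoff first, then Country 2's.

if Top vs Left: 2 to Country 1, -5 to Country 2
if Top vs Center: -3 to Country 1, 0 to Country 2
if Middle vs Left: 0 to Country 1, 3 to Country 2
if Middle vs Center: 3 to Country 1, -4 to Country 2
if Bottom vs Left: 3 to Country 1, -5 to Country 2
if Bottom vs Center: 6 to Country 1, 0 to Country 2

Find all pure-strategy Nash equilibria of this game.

A profile is a Nash equilibrium when each player is best-responding to the other.
Country 1's best responses — vs Left: Bottom (payoff 3); vs Center: Bottom (payoff 6).
Country 2's best responses — vs Top: Center (payoff 0); vs Middle: Left (payoff 3); vs Bottom: Center (payoff 0).
The only mutual best response is (Bottom, Center); neither player gains by switching there.

(Bottom, Center)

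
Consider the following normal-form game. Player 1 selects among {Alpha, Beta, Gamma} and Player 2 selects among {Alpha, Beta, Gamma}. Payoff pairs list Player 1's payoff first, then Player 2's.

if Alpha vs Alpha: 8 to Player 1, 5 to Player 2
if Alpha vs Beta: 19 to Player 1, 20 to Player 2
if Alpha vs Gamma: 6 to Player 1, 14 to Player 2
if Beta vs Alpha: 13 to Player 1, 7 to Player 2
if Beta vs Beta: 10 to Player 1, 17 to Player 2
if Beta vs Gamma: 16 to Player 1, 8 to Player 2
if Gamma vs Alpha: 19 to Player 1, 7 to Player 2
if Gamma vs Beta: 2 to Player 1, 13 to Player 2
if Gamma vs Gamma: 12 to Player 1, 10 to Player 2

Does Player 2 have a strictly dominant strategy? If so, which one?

Beta

A strategy is strictly dominant if it gives Player 2 a strictly higher payoff than every other strategy, against every choice by the opponent.
Beta strictly dominates: vs Alpha: 20 > each of {5, 14}; vs Beta: 17 > each of {7, 8}; vs Gamma: 13 > each of {7, 10}.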